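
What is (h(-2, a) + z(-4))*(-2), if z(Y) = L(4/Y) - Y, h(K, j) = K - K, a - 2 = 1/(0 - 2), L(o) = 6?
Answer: -20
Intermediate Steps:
a = 3/2 (a = 2 + 1/(0 - 2) = 2 + 1/(-2) = 2 - 1/2 = 3/2 ≈ 1.5000)
h(K, j) = 0
z(Y) = 6 - Y
(h(-2, a) + z(-4))*(-2) = (0 + (6 - 1*(-4)))*(-2) = (0 + (6 + 4))*(-2) = (0 + 10)*(-2) = 10*(-2) = -20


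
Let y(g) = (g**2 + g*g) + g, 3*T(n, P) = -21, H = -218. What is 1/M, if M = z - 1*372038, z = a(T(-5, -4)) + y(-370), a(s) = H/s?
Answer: -7/690038 ≈ -1.0144e-5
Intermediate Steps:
T(n, P) = -7 (T(n, P) = (1/3)*(-21) = -7)
a(s) = -218/s
y(g) = g + 2*g**2 (y(g) = (g**2 + g**2) + g = 2*g**2 + g = g + 2*g**2)
z = 1914228/7 (z = -218/(-7) - 370*(1 + 2*(-370)) = -218*(-1/7) - 370*(1 - 740) = 218/7 - 370*(-739) = 218/7 + 273430 = 1914228/7 ≈ 2.7346e+5)
M = -690038/7 (M = 1914228/7 - 1*372038 = 1914228/7 - 372038 = -690038/7 ≈ -98577.)
1/M = 1/(-690038/7) = -7/690038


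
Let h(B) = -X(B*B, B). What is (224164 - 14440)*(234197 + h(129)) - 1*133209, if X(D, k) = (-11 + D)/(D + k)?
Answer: 27456062259217/559 ≈ 4.9116e+10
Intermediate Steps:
X(D, k) = (-11 + D)/(D + k)
h(B) = -(-11 + B²)/(B + B²) (h(B) = -(-11 + B*B)/(B*B + B) = -(-11 + B²)/(B² + B) = -(-11 + B²)/(B + B²))
(224164 - 14440)*(234197 + h(129)) - 1*133209 = (224164 - 14440)*(234197 + (11 - 1*129²)/(129*(1 + 129))) - 1*133209 = 209724*(234197 + (1/129)*(11 - 1*16641)/130) - 133209 = 209724*(234197 + (1/129)*(1/130)*(11 - 16641)) - 133209 = 209724*(234197 + (1/129)*(1/130)*(-16630)) - 133209 = 209724*(234197 - 1663/1677) - 133209 = 209724*(392746706/1677) - 133209 = 27456136723048/559 - 133209 = 27456062259217/559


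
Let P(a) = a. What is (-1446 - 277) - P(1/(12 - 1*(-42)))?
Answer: -93043/54 ≈ -1723.0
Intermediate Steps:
(-1446 - 277) - P(1/(12 - 1*(-42))) = (-1446 - 277) - 1/(12 - 1*(-42)) = -1723 - 1/(12 + 42) = -1723 - 1/54 = -93043/54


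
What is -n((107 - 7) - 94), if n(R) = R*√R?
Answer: -6*√6 ≈ -14.697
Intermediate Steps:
n(R) = R^(3/2)
-n((107 - 7) - 94) = -((107 - 7) - 94)^(3/2) = -(100 - 94)^(3/2) = -6^(3/2) = -6*√6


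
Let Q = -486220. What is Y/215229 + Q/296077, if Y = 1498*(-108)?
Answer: -7264245988/3034493173 ≈ -2.3939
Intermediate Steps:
Y = -161784
Y/215229 + Q/296077 = -161784/215229 - 486220/296077 = -161784*1/215229 - 486220*1/296077 = -7704/10249 - 486220/296077 = -7264245988/3034493173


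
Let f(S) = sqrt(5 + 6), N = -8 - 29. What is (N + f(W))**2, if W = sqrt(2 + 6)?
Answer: (37 - sqrt(11))**2 ≈ 1134.6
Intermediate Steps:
N = -37
W = 2*sqrt(2) (W = sqrt(8) = 2*sqrt(2) ≈ 2.8284)
f(S) = sqrt(11)
(N + f(W))**2 = (-37 + sqrt(11))**2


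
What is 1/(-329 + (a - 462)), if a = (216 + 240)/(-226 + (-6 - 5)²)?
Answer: -35/27837 ≈ -0.0012573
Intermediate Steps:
a = -152/35 (a = 456/(-226 + (-11)²) = 456/(-226 + 121) = 456/(-105) = 456*(-1/105) = -152/35 ≈ -4.3429)
1/(-329 + (a - 462)) = 1/(-329 + (-152/35 - 462)) = 1/(-329 - 16322/35) = 1/(-27837/35) = -35/27837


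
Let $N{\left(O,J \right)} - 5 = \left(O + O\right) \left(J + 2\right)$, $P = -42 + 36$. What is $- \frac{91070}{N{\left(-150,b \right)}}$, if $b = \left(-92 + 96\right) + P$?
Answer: $-18214$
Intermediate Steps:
$P = -6$
$b = -2$ ($b = \left(-92 + 96\right) - 6 = 4 - 6 = -2$)
$N{\left(O,J \right)} = 5 + 2 O \left(2 + J\right)$ ($N{\left(O,J \right)} = 5 + \left(O + O\right) \left(J + 2\right) = 5 + 2 O \left(2 + J\right)$)
$- \frac{91070}{N{\left(-150,b \right)}} = - \frac{91070}{5 + 4 \left(-150\right) + 2 \left(-2\right) \left(-150\right)} = - \frac{91070}{5 - 600 + 600} = - \frac{91070}{5} = \left(-91070\right) \frac{1}{5} = -18214$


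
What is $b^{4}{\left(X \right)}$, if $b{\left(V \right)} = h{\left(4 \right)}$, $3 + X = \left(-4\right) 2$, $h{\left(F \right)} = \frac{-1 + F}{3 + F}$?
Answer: $\frac{81}{2401} \approx 0.033736$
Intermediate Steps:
$h{\left(F \right)} = \frac{-1 + F}{3 + F}$
$X = -11$ ($X = -3 - 8 = -11$)
$b{\left(V \right)} = \frac{3}{7}$ ($b{\left(V \right)} = \frac{-1 + 4}{3 + 4} = \frac{1}{7} \cdot 3 = \frac{3}{7}$)
$b^{4}{\left(X \right)} = \left(\frac{3}{7}\right)^{4} = \frac{81}{2401}$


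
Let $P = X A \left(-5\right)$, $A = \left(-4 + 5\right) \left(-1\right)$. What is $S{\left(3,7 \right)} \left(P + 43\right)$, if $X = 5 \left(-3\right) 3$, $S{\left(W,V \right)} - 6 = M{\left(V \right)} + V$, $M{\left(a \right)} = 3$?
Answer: $-2912$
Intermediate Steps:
$S{\left(W,V \right)} = 9 + V$ ($S{\left(W,V \right)} = 6 + \left(3 + V\right) = 9 + V$)
$A = -1$ ($A = 1 \left(-1\right) = -1$)
$X = -45$ ($X = \left(-15\right) 3 = -45$)
$P = -225$ ($P = \left(-45\right) \left(-1\right) \left(-5\right) = 45 \left(-5\right) = -225$)
$S{\left(3,7 \right)} \left(P + 43\right) = \left(9 + 7\right) \left(-225 + 43\right) = 16 \left(-182\right) = -2912$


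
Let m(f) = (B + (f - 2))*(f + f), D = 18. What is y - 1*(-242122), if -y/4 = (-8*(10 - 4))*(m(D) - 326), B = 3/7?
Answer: 2051590/7 ≈ 2.9308e+5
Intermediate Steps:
B = 3/7 (B = 3*(⅐) = 3/7 ≈ 0.42857)
m(f) = 2*f*(-11/7 + f) (m(f) = (3/7 + (f - 2))*(f + f) = (3/7 + (-2 + f))*(2*f) = (-11/7 + f)*(2*f) = 2*f*(-11/7 + f))
y = 356736/7 (y = -4*(-8*(10 - 4))*((2/7)*18*(-11 + 7*18) - 326) = -4*(-8*6)*((2/7)*18*(-11 + 126) - 326) = -(-192)*((2/7)*18*115 - 326) = -(-192)*(4140/7 - 326) = -(-192)*1858/7 = -4*(-89184/7) = 356736/7 ≈ 50962.)
y - 1*(-242122) = 356736/7 - 1*(-242122) = 356736/7 + 242122 = 2051590/7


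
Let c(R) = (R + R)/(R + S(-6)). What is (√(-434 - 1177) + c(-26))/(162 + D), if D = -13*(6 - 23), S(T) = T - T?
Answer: 2/383 + 3*I*√179/383 ≈ 0.0052219 + 0.1048*I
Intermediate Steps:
S(T) = 0
c(R) = 2 (c(R) = (R + R)/(R + 0) = (2*R)/R = 2)
D = 221 (D = -13*(-17) = 221)
(√(-434 - 1177) + c(-26))/(162 + D) = (√(-434 - 1177) + 2)/(162 + 221) = (√(-1611) + 2)/383 = (3*I*√179 + 2)*(1/383) = (2 + 3*I*√179)*(1/383) = 2/383 + 3*I*√179/383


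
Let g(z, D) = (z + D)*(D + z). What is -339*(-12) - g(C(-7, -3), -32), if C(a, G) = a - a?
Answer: 3044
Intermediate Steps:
C(a, G) = 0
g(z, D) = (D + z)² (g(z, D) = (D + z)*(D + z) = (D + z)²)
-339*(-12) - g(C(-7, -3), -32) = -339*(-12) - (-32 + 0)² = 4068 - 1*(-32)² = 4068 - 1*1024 = 4068 - 1024 = 3044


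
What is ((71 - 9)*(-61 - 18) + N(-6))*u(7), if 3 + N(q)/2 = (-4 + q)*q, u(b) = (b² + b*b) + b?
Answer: -502320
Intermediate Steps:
u(b) = b + 2*b² (u(b) = (b² + b²) + b = 2*b² + b = b + 2*b²)
N(q) = -6 + 2*q*(-4 + q) (N(q) = -6 + 2*((-4 + q)*q) = -6 + 2*(q*(-4 + q)) = -6 + 2*q*(-4 + q))
((71 - 9)*(-61 - 18) + N(-6))*u(7) = ((71 - 9)*(-61 - 18) + (-6 - 8*(-6) + 2*(-6)²))*(7*(1 + 2*7)) = (62*(-79) + (-6 + 48 + 2*36))*(7*(1 + 14)) = (-4898 + (-6 + 48 + 72))*(7*15) = (-4898 + 114)*105 = -4784*105 = -502320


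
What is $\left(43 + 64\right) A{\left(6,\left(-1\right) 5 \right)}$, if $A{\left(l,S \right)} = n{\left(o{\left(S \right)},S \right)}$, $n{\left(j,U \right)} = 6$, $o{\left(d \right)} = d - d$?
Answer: $642$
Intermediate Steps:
$o{\left(d \right)} = 0$
$A{\left(l,S \right)} = 6$
$\left(43 + 64\right) A{\left(6,\left(-1\right) 5 \right)} = \left(43 + 64\right) 6 = 107 \cdot 6 = 642$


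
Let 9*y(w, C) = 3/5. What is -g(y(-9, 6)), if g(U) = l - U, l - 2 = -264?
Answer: 3931/15 ≈ 262.07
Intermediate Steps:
l = -262 (l = 2 - 264 = -262)
y(w, C) = 1/15 (y(w, C) = (3/5)/9 = (3*(1/5))/9 = (1/9)*(3/5) = 1/15)
g(U) = -262 - U
-g(y(-9, 6)) = -(-262 - 1*1/15) = -(-262 - 1/15) = -1*(-3931/15) = 3931/15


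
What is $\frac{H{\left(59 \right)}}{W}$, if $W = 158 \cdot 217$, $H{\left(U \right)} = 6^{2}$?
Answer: $\frac{18}{17143} \approx 0.00105$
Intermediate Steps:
$H{\left(U \right)} = 36$
$W = 34286$
$\frac{H{\left(59 \right)}}{W} = \frac{36}{34286} = 36 \cdot \frac{1}{34286} = \frac{18}{17143}$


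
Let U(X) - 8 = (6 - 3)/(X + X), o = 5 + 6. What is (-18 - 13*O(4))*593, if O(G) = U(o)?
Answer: -1614739/22 ≈ -73397.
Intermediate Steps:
o = 11
U(X) = 8 + 3/(2*X) (U(X) = 8 + (6 - 3)/(X + X) = 8 + 3/((2*X)) = 8 + 3*(1/(2*X)) = 8 + 3/(2*X))
O(G) = 179/22 (O(G) = 8 + (3/2)/11 = 8 + (3/2)*(1/11) = 8 + 3/22 = 179/22)
(-18 - 13*O(4))*593 = (-18 - 13*179/22)*593 = (-18 - 2327/22)*593 = -2723/22*593 = -1614739/22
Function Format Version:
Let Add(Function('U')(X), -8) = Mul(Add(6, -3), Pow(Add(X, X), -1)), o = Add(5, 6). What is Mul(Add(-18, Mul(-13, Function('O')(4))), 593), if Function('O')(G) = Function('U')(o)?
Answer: Rational(-1614739, 22) ≈ -73397.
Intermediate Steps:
o = 11
Function('U')(X) = Add(8, Mul(Rational(3, 2), Pow(X, -1))) (Function('U')(X) = Add(8, Mul(Add(6, -3), Pow(Add(X, X), -1))) = Add(8, Mul(3, Pow(Mul(2, X), -1))) = Add(8, Mul(3, Mul(Rational(1, 2), Pow(X, -1)))) = Add(8, Mul(Rational(3, 2), Pow(X, -1))))
Function('O')(G) = Rational(179, 22) (Function('O')(G) = Add(8, Mul(Rational(3, 2), Pow(11, -1))) = Add(8, Mul(Rational(3, 2), Rational(1, 11))) = Add(8, Rational(3, 22)) = Rational(179, 22))
Mul(Add(-18, Mul(-13, Function('O')(4))), 593) = Mul(Add(-18, Mul(-13, Rational(179, 22))), 593) = Mul(Add(-18, Rational(-2327, 22)), 593) = Mul(Rational(-2723, 22), 593) = Rational(-1614739, 22)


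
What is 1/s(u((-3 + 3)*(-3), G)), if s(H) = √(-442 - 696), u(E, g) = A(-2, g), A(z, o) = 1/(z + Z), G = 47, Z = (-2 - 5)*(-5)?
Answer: -I*√1138/1138 ≈ -0.029643*I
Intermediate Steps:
Z = 35 (Z = -7*(-5) = 35)
A(z, o) = 1/(35 + z) (A(z, o) = 1/(z + 35) = 1/(35 + z))
u(E, g) = 1/33 (u(E, g) = 1/(35 - 2) = 1/33)
s(H) = I*√1138 (s(H) = √(-1138) = I*√1138)
1/s(u((-3 + 3)*(-3), G)) = 1/(I*√1138) = -I*√1138/1138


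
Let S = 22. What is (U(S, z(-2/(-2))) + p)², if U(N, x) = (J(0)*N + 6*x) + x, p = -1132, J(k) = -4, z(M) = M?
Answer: 1471369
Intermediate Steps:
U(N, x) = -4*N + 7*x (U(N, x) = (-4*N + 6*x) + x = -4*N + 7*x)
(U(S, z(-2/(-2))) + p)² = ((-4*22 + 7*(-2/(-2))) - 1132)² = ((-88 + 7*(-2*(-½))) - 1132)² = ((-88 + 7*1) - 1132)² = ((-88 + 7) - 1132)² = (-81 - 1132)² = (-1213)² = 1471369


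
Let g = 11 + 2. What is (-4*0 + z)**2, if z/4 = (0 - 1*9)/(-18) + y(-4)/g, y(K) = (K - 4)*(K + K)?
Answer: 79524/169 ≈ 470.56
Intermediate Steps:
y(K) = 2*K*(-4 + K) (y(K) = (-4 + K)*(2*K) = 2*K*(-4 + K))
g = 13
z = 282/13 (z = 4*((0 - 1*9)/(-18) + (2*(-4)*(-4 - 4))/13) = 4*((0 - 9)*(-1/18) + (2*(-4)*(-8))*(1/13)) = 4*(-9*(-1/18) + 64*(1/13)) = 4*(1/2 + 64/13) = 4*(141/26) = 282/13 ≈ 21.692)
(-4*0 + z)**2 = (-4*0 + 282/13)**2 = (0 + 282/13)**2 = (282/13)**2 = 79524/169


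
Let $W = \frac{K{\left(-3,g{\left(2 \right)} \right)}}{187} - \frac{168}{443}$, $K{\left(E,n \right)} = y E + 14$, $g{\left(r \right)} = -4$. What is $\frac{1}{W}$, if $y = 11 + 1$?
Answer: $- \frac{7531}{3742} \approx -2.0126$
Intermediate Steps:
$y = 12$
$K{\left(E,n \right)} = 14 + 12 E$ ($K{\left(E,n \right)} = 12 E + 14 = 14 + 12 E$)
$W = - \frac{3742}{7531}$ ($W = \frac{14 + 12 \left(-3\right)}{187} - \frac{168}{443} = \left(14 - 36\right) \frac{1}{187} - \frac{168}{443} = \left(-22\right) \frac{1}{187} - \frac{168}{443} = - \frac{2}{17} - \frac{168}{443} = - \frac{3742}{7531} \approx -0.49688$)
$\frac{1}{W} = \frac{1}{- \frac{3742}{7531}} = - \frac{7531}{3742}$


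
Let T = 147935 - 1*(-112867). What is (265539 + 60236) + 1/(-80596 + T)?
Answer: 58706609651/180206 ≈ 3.2578e+5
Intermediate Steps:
T = 260802 (T = 147935 + 112867 = 260802)
(265539 + 60236) + 1/(-80596 + T) = (265539 + 60236) + 1/(-80596 + 260802) = 325775 + 1/180206 = 58706609651/180206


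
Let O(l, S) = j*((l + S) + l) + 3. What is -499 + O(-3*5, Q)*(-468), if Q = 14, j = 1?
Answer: 5585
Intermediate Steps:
O(l, S) = 3 + S + 2*l (O(l, S) = 1*((l + S) + l) + 3 = 1*((S + l) + l) + 3 = 1*(S + 2*l) + 3 = (S + 2*l) + 3 = 3 + S + 2*l)
-499 + O(-3*5, Q)*(-468) = -499 + (3 + 14 + 2*(-3*5))*(-468) = -499 + (3 + 14 + 2*(-15))*(-468) = -499 + (3 + 14 - 30)*(-468) = -499 - 13*(-468) = -499 + 6084 = 5585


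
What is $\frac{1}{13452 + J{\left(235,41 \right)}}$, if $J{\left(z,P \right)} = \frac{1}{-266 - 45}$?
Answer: $\frac{311}{4183571} \approx 7.4338 \cdot 10^{-5}$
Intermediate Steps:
$J{\left(z,P \right)} = - \frac{1}{311}$ ($J{\left(z,P \right)} = \frac{1}{-311} = - \frac{1}{311}$)
$\frac{1}{13452 + J{\left(235,41 \right)}} = \frac{1}{13452 - \frac{1}{311}} = \frac{1}{\frac{4183571}{311}} = \frac{311}{4183571}$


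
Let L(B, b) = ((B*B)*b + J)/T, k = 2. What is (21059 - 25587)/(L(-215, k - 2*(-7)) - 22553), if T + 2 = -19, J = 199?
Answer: 23772/303353 ≈ 0.078364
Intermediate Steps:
T = -21 (T = -2 - 19 = -21)
L(B, b) = -199/21 - b*B²/21 (L(B, b) = ((B*B)*b + 199)/(-21) = (B²*b + 199)*(-1/21) = (b*B² + 199)*(-1/21) = (199 + b*B²)*(-1/21) = -199/21 - b*B²/21)
(21059 - 25587)/(L(-215, k - 2*(-7)) - 22553) = (21059 - 25587)/((-199/21 - 1/21*(2 - 2*(-7))*(-215)²) - 22553) = -4528/((-199/21 - 1/21*(2 + 14)*46225) - 22553) = -4528/((-199/21 - 1/21*16*46225) - 22553) = -4528/((-199/21 - 739600/21) - 22553) = -4528/(-739799/21 - 22553) = -4528/(-1213412/21) = -4528*(-21/1213412) = 23772/303353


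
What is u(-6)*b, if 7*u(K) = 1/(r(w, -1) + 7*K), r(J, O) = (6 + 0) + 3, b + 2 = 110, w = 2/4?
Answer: -36/77 ≈ -0.46753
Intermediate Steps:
w = ½ (w = 2*(¼) = ½ ≈ 0.50000)
b = 108 (b = -2 + 110 = 108)
r(J, O) = 9 (r(J, O) = 6 + 3 = 9)
u(K) = 1/(7*(9 + 7*K))
u(-6)*b = (1/(7*(9 + 7*(-6))))*108 = (1/(7*(9 - 42)))*108 = ((⅐)/(-33))*108 = ((⅐)*(-1/33))*108 = -1/231*108 = -36/77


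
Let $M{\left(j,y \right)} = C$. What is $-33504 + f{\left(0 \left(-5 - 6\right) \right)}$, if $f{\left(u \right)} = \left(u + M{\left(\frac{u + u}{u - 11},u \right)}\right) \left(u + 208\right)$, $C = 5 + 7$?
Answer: $-31008$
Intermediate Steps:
$C = 12$
$M{\left(j,y \right)} = 12$
$f{\left(u \right)} = \left(12 + u\right) \left(208 + u\right)$ ($f{\left(u \right)} = \left(u + 12\right) \left(u + 208\right) = \left(12 + u\right) \left(208 + u\right)$)
$-33504 + f{\left(0 \left(-5 - 6\right) \right)} = -33504 + \left(2496 + \left(0 \left(-5 - 6\right)\right)^{2} + 220 \cdot 0 \left(-5 - 6\right)\right) = -33504 + \left(2496 + \left(0 \left(-11\right)\right)^{2} + 220 \cdot 0 \left(-11\right)\right) = -33504 + \left(2496 + 0^{2} + 220 \cdot 0\right) = -33504 + \left(2496 + 0 + 0\right) = -33504 + 2496 = -31008$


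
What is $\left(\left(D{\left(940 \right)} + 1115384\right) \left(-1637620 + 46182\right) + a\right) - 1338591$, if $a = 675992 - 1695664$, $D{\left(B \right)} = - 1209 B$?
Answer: $33538789025$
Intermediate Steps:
$a = -1019672$ ($a = 675992 - 1695664 = -1019672$)
$\left(\left(D{\left(940 \right)} + 1115384\right) \left(-1637620 + 46182\right) + a\right) - 1338591 = \left(\left(\left(-1209\right) 940 + 1115384\right) \left(-1637620 + 46182\right) - 1019672\right) - 1338591 = \left(\left(-1136460 + 1115384\right) \left(-1591438\right) - 1019672\right) - 1338591 = \left(\left(-21076\right) \left(-1591438\right) - 1019672\right) - 1338591 = \left(33541147288 - 1019672\right) - 1338591 = 33540127616 - 1338591 = 33538789025$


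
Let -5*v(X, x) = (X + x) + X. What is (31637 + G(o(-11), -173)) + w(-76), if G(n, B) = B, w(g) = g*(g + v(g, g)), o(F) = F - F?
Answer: 168872/5 ≈ 33774.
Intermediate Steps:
v(X, x) = -2*X/5 - x/5 (v(X, x) = -((X + x) + X)/5 = -(x + 2*X)/5 = -2*X/5 - x/5)
o(F) = 0
w(g) = 2*g²/5 (w(g) = g*(g + (-2*g/5 - g/5)) = g*(g - 3*g/5) = g*(2*g/5) = 2*g²/5)
(31637 + G(o(-11), -173)) + w(-76) = (31637 - 173) + (⅖)*(-76)² = 31464 + (⅖)*5776 = 31464 + 11552/5 = 168872/5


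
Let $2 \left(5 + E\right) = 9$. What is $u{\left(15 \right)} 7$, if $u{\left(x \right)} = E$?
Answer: $- \frac{7}{2} \approx -3.5$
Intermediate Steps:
$E = - \frac{1}{2}$ ($E = -5 + \frac{1}{2} \cdot 9 = -5 + \frac{9}{2} = - \frac{1}{2} \approx -0.5$)
$u{\left(x \right)} = - \frac{1}{2}$
$u{\left(15 \right)} 7 = \left(- \frac{1}{2}\right) 7 = - \frac{7}{2}$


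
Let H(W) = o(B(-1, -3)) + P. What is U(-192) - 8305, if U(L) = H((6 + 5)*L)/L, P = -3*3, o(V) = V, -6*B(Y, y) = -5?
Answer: -9567311/1152 ≈ -8305.0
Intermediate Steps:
B(Y, y) = 5/6 (B(Y, y) = -1/6*(-5) = 5/6)
P = -9
H(W) = -49/6 (H(W) = 5/6 - 9 = -49/6)
U(L) = -49/(6*L)
U(-192) - 8305 = -49/6/(-192) - 8305 = -49/6*(-1/192) - 8305 = 49/1152 - 8305 = -9567311/1152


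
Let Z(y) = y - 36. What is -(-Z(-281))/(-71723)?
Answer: 317/71723 ≈ 0.0044198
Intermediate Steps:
Z(y) = -36 + y
-(-Z(-281))/(-71723) = -(-(-36 - 281))/(-71723) = -(-1*(-317))*(-1)/71723 = -317*(-1)/71723 = -1*(-317/71723) = 317/71723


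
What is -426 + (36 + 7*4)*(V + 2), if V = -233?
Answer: -15210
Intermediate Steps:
-426 + (36 + 7*4)*(V + 2) = -426 + (36 + 7*4)*(-233 + 2) = -426 + (36 + 28)*(-231) = -426 + 64*(-231) = -426 - 14784 = -15210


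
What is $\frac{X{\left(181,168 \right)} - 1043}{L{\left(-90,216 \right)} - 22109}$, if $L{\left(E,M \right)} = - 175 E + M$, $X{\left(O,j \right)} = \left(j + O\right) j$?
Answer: $- \frac{57589}{6143} \approx -9.3747$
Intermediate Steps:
$X{\left(O,j \right)} = j \left(O + j\right)$ ($X{\left(O,j \right)} = \left(O + j\right) j = j \left(O + j\right)$)
$L{\left(E,M \right)} = M - 175 E$
$\frac{X{\left(181,168 \right)} - 1043}{L{\left(-90,216 \right)} - 22109} = \frac{168 \left(181 + 168\right) - 1043}{\left(216 - -15750\right) - 22109} = \frac{168 \cdot 349 - 1043}{\left(216 + 15750\right) - 22109} = \frac{58632 - 1043}{15966 - 22109} = \frac{57589}{-6143} = 57589 \left(- \frac{1}{6143}\right) = - \frac{57589}{6143}$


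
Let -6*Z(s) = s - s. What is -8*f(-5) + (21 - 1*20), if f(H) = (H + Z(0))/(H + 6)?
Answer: 41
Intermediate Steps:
Z(s) = 0 (Z(s) = -(s - s)/6 = -⅙*0 = 0)
f(H) = H/(6 + H) (f(H) = (H + 0)/(H + 6) = H/(6 + H))
-8*f(-5) + (21 - 1*20) = -(-40)/(6 - 5) + (21 - 1*20) = -(-40)/1 + (21 - 20) = -(-40) + 1 = -8*(-5) + 1 = 40 + 1 = 41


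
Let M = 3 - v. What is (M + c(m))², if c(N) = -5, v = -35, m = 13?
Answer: 1089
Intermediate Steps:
M = 38 (M = 3 - 1*(-35) = 3 + 35 = 38)
(M + c(m))² = (38 - 5)² = 33² = 1089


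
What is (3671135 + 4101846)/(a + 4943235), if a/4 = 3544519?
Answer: 7772981/19121311 ≈ 0.40651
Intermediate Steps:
a = 14178076 (a = 4*3544519 = 14178076)
(3671135 + 4101846)/(a + 4943235) = (3671135 + 4101846)/(14178076 + 4943235) = 7772981/19121311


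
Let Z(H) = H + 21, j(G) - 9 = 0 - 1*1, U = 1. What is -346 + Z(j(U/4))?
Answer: -317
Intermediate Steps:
j(G) = 8 (j(G) = 9 + (0 - 1*1) = 9 + (0 - 1) = 9 - 1 = 8)
Z(H) = 21 + H
-346 + Z(j(U/4)) = -346 + (21 + 8) = -346 + 29 = -317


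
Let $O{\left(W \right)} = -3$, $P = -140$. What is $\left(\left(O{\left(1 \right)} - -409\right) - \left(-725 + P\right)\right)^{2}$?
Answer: $1615441$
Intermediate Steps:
$\left(\left(O{\left(1 \right)} - -409\right) - \left(-725 + P\right)\right)^{2} = \left(\left(-3 - -409\right) + \left(725 - -140\right)\right)^{2} = \left(\left(-3 + 409\right) + \left(725 + 140\right)\right)^{2} = \left(406 + 865\right)^{2} = 1271^{2} = 1615441$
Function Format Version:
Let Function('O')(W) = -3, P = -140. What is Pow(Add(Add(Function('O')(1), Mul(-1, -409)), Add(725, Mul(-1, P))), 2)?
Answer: 1615441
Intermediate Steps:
Pow(Add(Add(Function('O')(1), Mul(-1, -409)), Add(725, Mul(-1, P))), 2) = Pow(Add(Add(-3, Mul(-1, -409)), Add(725, Mul(-1, -140))), 2) = Pow(Add(Add(-3, 409), Add(725, 140)), 2) = Pow(Add(406, 865), 2) = Pow(1271, 2) = 1615441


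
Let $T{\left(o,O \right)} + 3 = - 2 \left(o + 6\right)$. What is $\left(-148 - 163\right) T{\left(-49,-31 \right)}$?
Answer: $-25813$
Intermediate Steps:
$T{\left(o,O \right)} = -15 - 2 o$ ($T{\left(o,O \right)} = -3 - 2 \left(o + 6\right) = -3 - 2 \left(6 + o\right) = -3 - \left(12 + 2 o\right) = -15 - 2 o$)
$\left(-148 - 163\right) T{\left(-49,-31 \right)} = \left(-148 - 163\right) \left(-15 - -98\right) = - 311 \left(-15 + 98\right) = \left(-311\right) 83 = -25813$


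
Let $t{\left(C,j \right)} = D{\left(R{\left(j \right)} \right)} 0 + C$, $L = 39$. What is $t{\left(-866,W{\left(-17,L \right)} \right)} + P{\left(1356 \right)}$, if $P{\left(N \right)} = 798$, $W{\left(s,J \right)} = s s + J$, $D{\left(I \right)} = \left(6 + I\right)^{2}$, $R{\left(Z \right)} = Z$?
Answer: $-68$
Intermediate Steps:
$W{\left(s,J \right)} = J + s^{2}$ ($W{\left(s,J \right)} = s^{2} + J = J + s^{2}$)
$t{\left(C,j \right)} = C$ ($t{\left(C,j \right)} = \left(6 + j\right)^{2} \cdot 0 + C = 0 + C = C$)
$t{\left(-866,W{\left(-17,L \right)} \right)} + P{\left(1356 \right)} = -866 + 798 = -68$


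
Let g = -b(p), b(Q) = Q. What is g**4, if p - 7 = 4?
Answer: 14641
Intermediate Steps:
p = 11 (p = 7 + 4 = 11)
g = -11 (g = -1*11 = -11)
g**4 = (-11)**4 = 14641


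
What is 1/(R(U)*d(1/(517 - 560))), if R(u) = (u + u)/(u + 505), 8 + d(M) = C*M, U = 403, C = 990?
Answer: -9761/268801 ≈ -0.036313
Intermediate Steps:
d(M) = -8 + 990*M
R(u) = 2*u/(505 + u) (R(u) = (2*u)/(505 + u) = 2*u/(505 + u))
1/(R(U)*d(1/(517 - 560))) = 1/(((2*403/(505 + 403)))*(-8 + 990/(517 - 560))) = 1/(((2*403/908))*(-8 + 990/(-43))) = 1/(((2*403*(1/908)))*(-8 + 990*(-1/43))) = 1/((403/454)*(-8 - 990/43)) = 454/(403*(-1334/43)) = (454/403)*(-43/1334) = -9761/268801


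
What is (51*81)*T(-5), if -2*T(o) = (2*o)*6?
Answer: 123930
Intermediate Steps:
T(o) = -6*o (T(o) = -2*o*6/2 = -6*o)
(51*81)*T(-5) = (51*81)*(-6*(-5)) = 4131*30 = 123930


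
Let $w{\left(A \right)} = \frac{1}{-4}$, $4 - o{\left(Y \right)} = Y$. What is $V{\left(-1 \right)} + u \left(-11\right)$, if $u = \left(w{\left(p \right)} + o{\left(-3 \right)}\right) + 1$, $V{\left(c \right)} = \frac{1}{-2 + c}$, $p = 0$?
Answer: $- \frac{1027}{12} \approx -85.583$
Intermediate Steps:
$o{\left(Y \right)} = 4 - Y$
$w{\left(A \right)} = - \frac{1}{4}$
$u = \frac{31}{4}$ ($u = \left(- \frac{1}{4} + \left(4 - -3\right)\right) + 1 = \left(- \frac{1}{4} + \left(4 + 3\right)\right) + 1 = \left(- \frac{1}{4} + 7\right) + 1 = \frac{27}{4} + 1 = \frac{31}{4} \approx 7.75$)
$V{\left(-1 \right)} + u \left(-11\right) = \frac{1}{-2 - 1} + \frac{31}{4} \left(-11\right) = \frac{1}{-3} - \frac{341}{4} = - \frac{1}{3} - \frac{341}{4} = - \frac{1027}{12}$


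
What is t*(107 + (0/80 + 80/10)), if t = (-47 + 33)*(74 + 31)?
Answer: -169050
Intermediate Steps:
t = -1470 (t = -14*105 = -1470)
t*(107 + (0/80 + 80/10)) = -1470*(107 + (0/80 + 80/10)) = -1470*(107 + (0*(1/80) + 80*(⅒))) = -1470*(107 + (0 + 8)) = -1470*(107 + 8) = -1470*115 = -169050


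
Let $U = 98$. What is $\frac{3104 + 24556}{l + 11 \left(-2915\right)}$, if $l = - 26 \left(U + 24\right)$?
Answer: $- \frac{27660}{35237} \approx -0.78497$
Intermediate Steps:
$l = -3172$ ($l = - 26 \left(98 + 24\right) = \left(-26\right) 122 = -3172$)
$\frac{3104 + 24556}{l + 11 \left(-2915\right)} = \frac{3104 + 24556}{-3172 + 11 \left(-2915\right)} = \frac{27660}{-3172 - 32065} = \frac{27660}{-35237} = 27660 \left(- \frac{1}{35237}\right) = - \frac{27660}{35237}$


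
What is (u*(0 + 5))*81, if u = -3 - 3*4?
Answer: -6075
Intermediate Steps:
u = -15 (u = -3 - 12 = -15)
(u*(0 + 5))*81 = -15*(0 + 5)*81 = -15*5*81 = -75*81 = -6075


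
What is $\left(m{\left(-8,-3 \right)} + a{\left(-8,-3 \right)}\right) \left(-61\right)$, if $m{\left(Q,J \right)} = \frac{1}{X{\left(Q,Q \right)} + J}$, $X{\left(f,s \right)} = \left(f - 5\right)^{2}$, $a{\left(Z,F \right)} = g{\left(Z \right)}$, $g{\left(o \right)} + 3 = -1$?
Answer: $\frac{40443}{166} \approx 243.63$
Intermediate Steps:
$g{\left(o \right)} = -4$ ($g{\left(o \right)} = -3 - 1 = -4$)
$a{\left(Z,F \right)} = -4$
$X{\left(f,s \right)} = \left(-5 + f\right)^{2}$
$m{\left(Q,J \right)} = \frac{1}{J + \left(-5 + Q\right)^{2}}$ ($m{\left(Q,J \right)} = \frac{1}{\left(-5 + Q\right)^{2} + J} = \frac{1}{J + \left(-5 + Q\right)^{2}}$)
$\left(m{\left(-8,-3 \right)} + a{\left(-8,-3 \right)}\right) \left(-61\right) = \left(\frac{1}{-3 + \left(-5 - 8\right)^{2}} - 4\right) \left(-61\right) = \left(\frac{1}{-3 + \left(-13\right)^{2}} - 4\right) \left(-61\right) = \left(\frac{1}{-3 + 169} - 4\right) \left(-61\right) = \left(\frac{1}{166} - 4\right) \left(-61\right) = \left(- \frac{663}{166}\right) \left(-61\right) = \frac{40443}{166}$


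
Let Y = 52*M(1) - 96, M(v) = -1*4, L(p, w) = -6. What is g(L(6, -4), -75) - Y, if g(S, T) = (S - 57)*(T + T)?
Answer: 9754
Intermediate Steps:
M(v) = -4
g(S, T) = 2*T*(-57 + S) (g(S, T) = (-57 + S)*(2*T) = 2*T*(-57 + S))
Y = -304 (Y = 52*(-4) - 96 = -208 - 96 = -304)
g(L(6, -4), -75) - Y = 2*(-75)*(-57 - 6) - 1*(-304) = 2*(-75)*(-63) + 304 = 9450 + 304 = 9754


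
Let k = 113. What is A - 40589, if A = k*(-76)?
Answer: -49177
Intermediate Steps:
A = -8588 (A = 113*(-76) = -8588)
A - 40589 = -8588 - 40589 = -49177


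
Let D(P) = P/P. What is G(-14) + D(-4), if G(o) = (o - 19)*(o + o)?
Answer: 925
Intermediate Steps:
G(o) = 2*o*(-19 + o) (G(o) = (-19 + o)*(2*o) = 2*o*(-19 + o))
D(P) = 1
G(-14) + D(-4) = 2*(-14)*(-19 - 14) + 1 = 2*(-14)*(-33) + 1 = 924 + 1 = 925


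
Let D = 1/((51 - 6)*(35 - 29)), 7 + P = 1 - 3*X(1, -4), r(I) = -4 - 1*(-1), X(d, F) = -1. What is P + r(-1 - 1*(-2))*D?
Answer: -271/90 ≈ -3.0111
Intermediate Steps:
r(I) = -3 (r(I) = -4 + 1 = -3)
P = -3 (P = -7 + (1 - 3*(-1)) = -7 + (1 + 3) = -7 + 4 = -3)
D = 1/270 (D = 1/(45*6) = 1/270 ≈ 0.0037037)
P + r(-1 - 1*(-2))*D = -3 - 3*1/270 = -3 - 1/90 = -271/90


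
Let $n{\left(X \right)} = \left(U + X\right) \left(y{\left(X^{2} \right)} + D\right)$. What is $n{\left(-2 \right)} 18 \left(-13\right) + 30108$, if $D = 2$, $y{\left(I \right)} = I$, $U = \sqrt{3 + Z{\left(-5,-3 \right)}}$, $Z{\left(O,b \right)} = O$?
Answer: $32916 - 1404 i \sqrt{2} \approx 32916.0 - 1985.6 i$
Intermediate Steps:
$U = i \sqrt{2}$ ($U = \sqrt{3 - 5} = \sqrt{-2} = i \sqrt{2} \approx 1.4142 i$)
$n{\left(X \right)} = \left(2 + X^{2}\right) \left(X + i \sqrt{2}\right)$ ($n{\left(X \right)} = \left(i \sqrt{2} + X\right) \left(X^{2} + 2\right) = \left(X + i \sqrt{2}\right) \left(2 + X^{2}\right) = \left(2 + X^{2}\right) \left(X + i \sqrt{2}\right)$)
$n{\left(-2 \right)} 18 \left(-13\right) + 30108 = \left(\left(-2\right)^{3} + 2 \left(-2\right) + 2 i \sqrt{2} + i \sqrt{2} \left(-2\right)^{2}\right) 18 \left(-13\right) + 30108 = \left(-8 - 4 + 2 i \sqrt{2} + i \sqrt{2} \cdot 4\right) 18 \left(-13\right) + 30108 = \left(-8 - 4 + 2 i \sqrt{2} + 4 i \sqrt{2}\right) 18 \left(-13\right) + 30108 = \left(-12 + 6 i \sqrt{2}\right) 18 \left(-13\right) + 30108 = \left(-216 + 108 i \sqrt{2}\right) \left(-13\right) + 30108 = \left(2808 - 1404 i \sqrt{2}\right) + 30108 = 32916 - 1404 i \sqrt{2}$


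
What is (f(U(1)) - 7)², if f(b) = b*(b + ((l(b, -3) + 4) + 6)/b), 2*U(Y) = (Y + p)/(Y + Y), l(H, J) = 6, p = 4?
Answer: 28561/256 ≈ 111.57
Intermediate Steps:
U(Y) = (4 + Y)/(4*Y) (U(Y) = ((Y + 4)/(Y + Y))/2 = ((4 + Y)/((2*Y)))/2 = ((4 + Y)*(1/(2*Y)))/2 = ((4 + Y)/(2*Y))/2 = (4 + Y)/(4*Y))
f(b) = b*(b + 16/b) (f(b) = b*(b + ((6 + 4) + 6)/b) = b*(b + (10 + 6)/b) = b*(b + 16/b))
(f(U(1)) - 7)² = ((16 + ((¼)*(4 + 1)/1)²) - 7)² = ((16 + ((¼)*1*5)²) - 7)² = ((16 + (5/4)²) - 7)² = ((16 + 25/16) - 7)² = (281/16 - 7)² = (169/16)² = 28561/256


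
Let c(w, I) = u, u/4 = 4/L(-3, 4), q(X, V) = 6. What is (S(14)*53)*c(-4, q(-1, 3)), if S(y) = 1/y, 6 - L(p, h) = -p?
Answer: 424/21 ≈ 20.190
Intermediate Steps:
L(p, h) = 6 + p (L(p, h) = 6 - (-1)*p = 6 + p)
u = 16/3 (u = 4*(4/(6 - 3)) = 4*(4/3) = 16/3 ≈ 5.3333)
c(w, I) = 16/3
(S(14)*53)*c(-4, q(-1, 3)) = (53/14)*(16/3) = 424/21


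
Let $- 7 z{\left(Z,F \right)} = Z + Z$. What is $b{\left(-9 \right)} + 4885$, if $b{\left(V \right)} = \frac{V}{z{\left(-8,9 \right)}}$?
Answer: $\frac{78097}{16} \approx 4881.1$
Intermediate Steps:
$z{\left(Z,F \right)} = - \frac{2 Z}{7}$ ($z{\left(Z,F \right)} = - \frac{Z + Z}{7} = - \frac{2 Z}{7}$)
$b{\left(V \right)} = \frac{7 V}{16}$ ($b{\left(V \right)} = \frac{V}{\left(- \frac{2}{7}\right) \left(-8\right)} = \frac{V}{\frac{16}{7}} = V \frac{7}{16} = \frac{7 V}{16}$)
$b{\left(-9 \right)} + 4885 = \frac{7}{16} \left(-9\right) + 4885 = - \frac{63}{16} + 4885 = \frac{78097}{16}$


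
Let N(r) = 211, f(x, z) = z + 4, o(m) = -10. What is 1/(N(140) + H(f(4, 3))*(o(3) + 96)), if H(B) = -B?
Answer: -1/391 ≈ -0.0025575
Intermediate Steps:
f(x, z) = 4 + z
1/(N(140) + H(f(4, 3))*(o(3) + 96)) = 1/(211 + (-(4 + 3))*(-10 + 96)) = 1/(211 - 1*7*86) = 1/(211 - 7*86) = 1/(211 - 602) = 1/(-391) = -1/391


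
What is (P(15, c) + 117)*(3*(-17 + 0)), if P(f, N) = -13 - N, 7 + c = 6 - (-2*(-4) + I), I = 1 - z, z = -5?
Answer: -6069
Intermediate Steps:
I = 6 (I = 1 - 1*(-5) = 1 + 5 = 6)
c = -15 (c = -7 + (6 - (-2*(-4) + 6)) = -7 + (6 - (8 + 6)) = -7 + (6 - 1*14) = -7 + (6 - 14) = -7 - 8 = -15)
(P(15, c) + 117)*(3*(-17 + 0)) = ((-13 - 1*(-15)) + 117)*(3*(-17 + 0)) = ((-13 + 15) + 117)*(3*(-17)) = (2 + 117)*(-51) = 119*(-51) = -6069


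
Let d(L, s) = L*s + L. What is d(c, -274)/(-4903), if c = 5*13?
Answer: 17745/4903 ≈ 3.6192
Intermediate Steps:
c = 65
d(L, s) = L + L*s
d(c, -274)/(-4903) = (65*(1 - 274))/(-4903) = (65*(-273))*(-1/4903) = -17745*(-1/4903) = 17745/4903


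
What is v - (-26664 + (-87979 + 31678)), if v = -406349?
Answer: -323384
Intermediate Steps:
v - (-26664 + (-87979 + 31678)) = -406349 - (-26664 + (-87979 + 31678)) = -406349 - (-26664 - 56301) = -406349 - 1*(-82965) = -406349 + 82965 = -323384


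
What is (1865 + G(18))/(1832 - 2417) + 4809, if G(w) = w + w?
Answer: 2811364/585 ≈ 4805.8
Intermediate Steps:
G(w) = 2*w
(1865 + G(18))/(1832 - 2417) + 4809 = (1865 + 2*18)/(1832 - 2417) + 4809 = (1865 + 36)/(-585) + 4809 = 1901*(-1/585) + 4809 = -1901/585 + 4809 = 2811364/585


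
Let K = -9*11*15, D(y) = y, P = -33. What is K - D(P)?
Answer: -1452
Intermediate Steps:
K = -1485 (K = -99*15 = -1485)
K - D(P) = -1485 - 1*(-33) = -1485 + 33 = -1452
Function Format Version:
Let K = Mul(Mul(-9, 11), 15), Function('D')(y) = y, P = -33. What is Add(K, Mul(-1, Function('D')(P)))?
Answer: -1452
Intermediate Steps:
K = -1485 (K = Mul(-99, 15) = -1485)
Add(K, Mul(-1, Function('D')(P))) = Add(-1485, Mul(-1, -33)) = Add(-1485, 33) = -1452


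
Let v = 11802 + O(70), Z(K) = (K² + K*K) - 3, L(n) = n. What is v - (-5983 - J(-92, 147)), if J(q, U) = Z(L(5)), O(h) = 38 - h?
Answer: 17800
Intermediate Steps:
Z(K) = -3 + 2*K² (Z(K) = (K² + K²) - 3 = 2*K² - 3 = -3 + 2*K²)
v = 11770 (v = 11802 + (38 - 1*70) = 11802 + (38 - 70) = 11802 - 32 = 11770)
J(q, U) = 47 (J(q, U) = -3 + 2*5² = -3 + 2*25 = -3 + 50 = 47)
v - (-5983 - J(-92, 147)) = 11770 - (-5983 - 1*47) = 11770 - (-5983 - 47) = 11770 - 1*(-6030) = 11770 + 6030 = 17800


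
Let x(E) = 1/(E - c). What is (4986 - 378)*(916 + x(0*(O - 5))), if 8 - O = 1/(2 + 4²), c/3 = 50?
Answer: 105522432/25 ≈ 4.2209e+6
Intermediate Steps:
c = 150 (c = 3*50 = 150)
O = 143/18 (O = 8 - 1/(2 + 4²) = 8 - 1/(2 + 16) = 8 - 1/18 = 143/18 ≈ 7.9444)
x(E) = 1/(-150 + E) (x(E) = 1/(E - 1*150) = 1/(E - 150) = 1/(-150 + E))
(4986 - 378)*(916 + x(0*(O - 5))) = (4986 - 378)*(916 + 1/(-150 + 0*(143/18 - 5))) = 4608*(916 + 1/(-150 + 0*(53/18))) = 4608*(916 + 1/(-150 + 0)) = 4608*(916 + 1/(-150)) = 4608*(916 - 1/150) = 4608*(137399/150) = 105522432/25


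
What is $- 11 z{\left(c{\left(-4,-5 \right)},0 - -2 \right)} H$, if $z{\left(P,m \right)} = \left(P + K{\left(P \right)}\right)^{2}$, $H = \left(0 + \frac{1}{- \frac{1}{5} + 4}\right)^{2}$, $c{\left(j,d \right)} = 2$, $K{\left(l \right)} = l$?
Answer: $- \frac{4400}{361} \approx -12.188$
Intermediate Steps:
$H = \frac{25}{361}$ ($H = \left(0 + \frac{1}{\left(-1\right) \frac{1}{5} + 4}\right)^{2} = \left(0 + \frac{1}{- \frac{1}{5} + 4}\right)^{2} = \left(0 + \frac{1}{\frac{19}{5}}\right)^{2} = \left(0 + \frac{5}{19}\right)^{2} = \left(\frac{5}{19}\right)^{2} = \frac{25}{361} \approx 0.069252$)
$z{\left(P,m \right)} = 4 P^{2}$ ($z{\left(P,m \right)} = \left(P + P\right)^{2} = \left(2 P\right)^{2} = 4 P^{2}$)
$- 11 z{\left(c{\left(-4,-5 \right)},0 - -2 \right)} H = - 11 \cdot 4 \cdot 2^{2} \cdot \frac{25}{361} = - 11 \cdot 4 \cdot 4 \cdot \frac{25}{361} = - 11 \cdot 16 \cdot \frac{25}{361} = \left(-11\right) \frac{400}{361} = - \frac{4400}{361}$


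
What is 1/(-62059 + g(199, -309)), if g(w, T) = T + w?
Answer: -1/62169 ≈ -1.6085e-5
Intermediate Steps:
1/(-62059 + g(199, -309)) = 1/(-62059 + (-309 + 199)) = 1/(-62059 - 110) = 1/(-62169) = -1/62169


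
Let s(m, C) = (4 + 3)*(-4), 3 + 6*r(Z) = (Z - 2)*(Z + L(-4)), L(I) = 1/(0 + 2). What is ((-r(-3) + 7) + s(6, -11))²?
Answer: 73441/144 ≈ 510.01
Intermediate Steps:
L(I) = ½ (L(I) = 1/2 = ½)
r(Z) = -½ + (½ + Z)*(-2 + Z)/6 (r(Z) = -½ + ((Z - 2)*(Z + ½))/6 = -½ + ((-2 + Z)*(½ + Z))/6 = -½ + ((½ + Z)*(-2 + Z))/6 = -½ + (½ + Z)*(-2 + Z)/6)
s(m, C) = -28 (s(m, C) = 7*(-4) = -28)
((-r(-3) + 7) + s(6, -11))² = ((-(-⅔ - ¼*(-3) + (⅙)*(-3)²) + 7) - 28)² = ((-(-⅔ + ¾ + (⅙)*9) + 7) - 28)² = ((-(-⅔ + ¾ + 3/2) + 7) - 28)² = ((-1*19/12 + 7) - 28)² = ((-19/12 + 7) - 28)² = (65/12 - 28)² = (-271/12)² = 73441/144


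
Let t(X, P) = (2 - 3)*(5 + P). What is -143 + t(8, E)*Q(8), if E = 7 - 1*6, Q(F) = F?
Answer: -191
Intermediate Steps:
E = 1 (E = 7 - 6 = 1)
t(X, P) = -5 - P (t(X, P) = -(5 + P) = -5 - P)
-143 + t(8, E)*Q(8) = -143 + (-5 - 1*1)*8 = -143 + (-5 - 1)*8 = -143 - 6*8 = -143 - 48 = -191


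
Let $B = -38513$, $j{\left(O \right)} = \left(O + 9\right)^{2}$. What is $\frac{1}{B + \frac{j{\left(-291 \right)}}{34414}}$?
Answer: $- \frac{17207}{662653429} \approx -2.5967 \cdot 10^{-5}$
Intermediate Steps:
$j{\left(O \right)} = \left(9 + O\right)^{2}$
$\frac{1}{B + \frac{j{\left(-291 \right)}}{34414}} = \frac{1}{-38513 + \frac{\left(9 - 291\right)^{2}}{34414}} = \frac{1}{-38513 + \left(-282\right)^{2} \cdot \frac{1}{34414}} = \frac{1}{-38513 + 79524 \cdot \frac{1}{34414}} = \frac{1}{-38513 + \frac{39762}{17207}} = \frac{1}{- \frac{662653429}{17207}} = - \frac{17207}{662653429}$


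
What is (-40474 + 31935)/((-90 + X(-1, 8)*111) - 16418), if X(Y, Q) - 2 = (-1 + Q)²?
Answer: 8539/10847 ≈ 0.78722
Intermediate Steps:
X(Y, Q) = 2 + (-1 + Q)²
(-40474 + 31935)/((-90 + X(-1, 8)*111) - 16418) = (-40474 + 31935)/((-90 + (2 + (-1 + 8)²)*111) - 16418) = -8539/((-90 + (2 + 7²)*111) - 16418) = -8539/((-90 + (2 + 49)*111) - 16418) = -8539/((-90 + 51*111) - 16418) = -8539/((-90 + 5661) - 16418) = -8539/(5571 - 16418) = -8539/(-10847) = -8539*(-1/10847) = 8539/10847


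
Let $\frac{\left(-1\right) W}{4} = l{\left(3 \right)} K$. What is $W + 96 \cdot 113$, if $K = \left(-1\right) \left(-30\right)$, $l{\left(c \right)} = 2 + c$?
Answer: $10248$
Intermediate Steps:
$K = 30$
$W = -600$ ($W = - 4 \left(2 + 3\right) 30 = - 4 \cdot 5 \cdot 30 = \left(-4\right) 150 = -600$)
$W + 96 \cdot 113 = -600 + 96 \cdot 113 = -600 + 10848 = 10248$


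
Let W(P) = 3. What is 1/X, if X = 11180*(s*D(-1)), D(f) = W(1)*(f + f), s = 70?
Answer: -1/4695600 ≈ -2.1297e-7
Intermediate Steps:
D(f) = 6*f (D(f) = 3*(f + f) = 3*(2*f) = 6*f)
X = -4695600 (X = 11180*(70*(6*(-1))) = 11180*(70*(-6)) = 11180*(-420) = -4695600)
1/X = 1/(-4695600) = -1/4695600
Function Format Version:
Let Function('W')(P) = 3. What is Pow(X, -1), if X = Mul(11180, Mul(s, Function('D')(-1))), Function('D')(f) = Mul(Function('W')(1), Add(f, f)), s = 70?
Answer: Rational(-1, 4695600) ≈ -2.1297e-7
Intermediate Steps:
Function('D')(f) = Mul(6, f) (Function('D')(f) = Mul(3, Add(f, f)) = Mul(3, Mul(2, f)) = Mul(6, f))
X = -4695600 (X = Mul(11180, Mul(70, Mul(6, -1))) = Mul(11180, Mul(70, -6)) = Mul(11180, -420) = -4695600)
Pow(X, -1) = Pow(-4695600, -1) = Rational(-1, 4695600)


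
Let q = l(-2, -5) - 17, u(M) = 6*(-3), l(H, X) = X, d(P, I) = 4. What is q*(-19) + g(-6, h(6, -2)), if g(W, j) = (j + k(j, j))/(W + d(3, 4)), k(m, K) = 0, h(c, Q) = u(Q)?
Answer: 427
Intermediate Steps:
u(M) = -18
h(c, Q) = -18
g(W, j) = j/(4 + W) (g(W, j) = (j + 0)/(W + 4) = j/(4 + W))
q = -22 (q = -5 - 17 = -22)
q*(-19) + g(-6, h(6, -2)) = -22*(-19) - 18/(4 - 6) = 418 - 18/(-2) = 418 - 18*(-½) = 418 + 9 = 427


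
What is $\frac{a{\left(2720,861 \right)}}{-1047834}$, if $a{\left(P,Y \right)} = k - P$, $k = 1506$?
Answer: $\frac{607}{523917} \approx 0.0011586$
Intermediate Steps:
$a{\left(P,Y \right)} = 1506 - P$
$\frac{a{\left(2720,861 \right)}}{-1047834} = \frac{1506 - 2720}{-1047834} = \left(1506 - 2720\right) \left(- \frac{1}{1047834}\right) = \left(-1214\right) \left(- \frac{1}{1047834}\right) = \frac{607}{523917}$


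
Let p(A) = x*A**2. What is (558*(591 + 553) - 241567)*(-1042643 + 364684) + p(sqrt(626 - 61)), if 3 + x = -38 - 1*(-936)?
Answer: -269003456140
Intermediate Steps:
x = 895 (x = -3 + (-38 - 1*(-936)) = -3 + (-38 + 936) = -3 + 898 = 895)
p(A) = 895*A**2
(558*(591 + 553) - 241567)*(-1042643 + 364684) + p(sqrt(626 - 61)) = (558*(591 + 553) - 241567)*(-1042643 + 364684) + 895*(sqrt(626 - 61))**2 = (558*1144 - 241567)*(-677959) + 895*(sqrt(565))**2 = (638352 - 241567)*(-677959) + 895*565 = 396785*(-677959) + 505675 = -269003961815 + 505675 = -269003456140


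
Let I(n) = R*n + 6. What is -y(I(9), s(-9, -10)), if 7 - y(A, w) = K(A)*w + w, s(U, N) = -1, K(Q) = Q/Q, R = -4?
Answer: -9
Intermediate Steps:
K(Q) = 1
I(n) = 6 - 4*n (I(n) = -4*n + 6 = 6 - 4*n)
y(A, w) = 7 - 2*w (y(A, w) = 7 - (1*w + w) = 7 - (w + w) = 7 - 2*w)
-y(I(9), s(-9, -10)) = -(7 - 2*(-1)) = -(7 + 2) = -1*9 = -9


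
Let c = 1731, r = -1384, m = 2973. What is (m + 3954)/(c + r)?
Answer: 6927/347 ≈ 19.963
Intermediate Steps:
(m + 3954)/(c + r) = (2973 + 3954)/(1731 - 1384) = 6927/347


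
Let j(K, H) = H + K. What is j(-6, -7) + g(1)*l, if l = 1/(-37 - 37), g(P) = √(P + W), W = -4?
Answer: -13 - I*√3/74 ≈ -13.0 - 0.023406*I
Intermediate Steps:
g(P) = √(-4 + P) (g(P) = √(P - 4) = √(-4 + P))
l = -1/74 (l = 1/(-74) = -1/74 ≈ -0.013514)
j(-6, -7) + g(1)*l = (-7 - 6) + √(-4 + 1)*(-1/74) = -13 + √(-3)*(-1/74) = -13 + (I*√3)*(-1/74) = -13 - I*√3/74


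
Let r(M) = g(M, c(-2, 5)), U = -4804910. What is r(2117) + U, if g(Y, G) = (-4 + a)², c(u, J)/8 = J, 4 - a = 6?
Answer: -4804874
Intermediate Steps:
a = -2 (a = 4 - 1*6 = 4 - 6 = -2)
c(u, J) = 8*J
g(Y, G) = 36 (g(Y, G) = (-4 - 2)² = (-6)² = 36)
r(M) = 36
r(2117) + U = 36 - 4804910 = -4804874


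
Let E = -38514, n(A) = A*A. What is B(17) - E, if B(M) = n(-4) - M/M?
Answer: 38529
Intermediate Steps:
n(A) = A²
B(M) = 15 (B(M) = (-4)² - M/M = 16 - 1*1 = 16 - 1 = 15)
B(17) - E = 15 - 1*(-38514) = 15 + 38514 = 38529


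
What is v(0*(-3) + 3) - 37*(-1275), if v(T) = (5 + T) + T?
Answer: 47186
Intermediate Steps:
v(T) = 5 + 2*T
v(0*(-3) + 3) - 37*(-1275) = (5 + 2*(0*(-3) + 3)) - 37*(-1275) = (5 + 2*(0 + 3)) + 47175 = (5 + 2*3) + 47175 = (5 + 6) + 47175 = 11 + 47175 = 47186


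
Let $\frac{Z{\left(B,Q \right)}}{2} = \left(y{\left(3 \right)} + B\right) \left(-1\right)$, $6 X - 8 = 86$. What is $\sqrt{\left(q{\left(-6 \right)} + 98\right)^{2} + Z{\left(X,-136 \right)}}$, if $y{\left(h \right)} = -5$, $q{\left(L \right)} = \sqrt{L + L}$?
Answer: $\frac{2 \sqrt{21534 + 882 i \sqrt{3}}}{3} \approx 97.891 + 3.4679 i$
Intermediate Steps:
$q{\left(L \right)} = \sqrt{2} \sqrt{L}$ ($q{\left(L \right)} = \sqrt{2 L} = \sqrt{2} \sqrt{L}$)
$X = \frac{47}{3}$ ($X = \frac{4}{3} + \frac{1}{6} \cdot 86 = \frac{4}{3} + \frac{43}{3} = \frac{47}{3} \approx 15.667$)
$Z{\left(B,Q \right)} = 10 - 2 B$ ($Z{\left(B,Q \right)} = 2 \left(-5 + B\right) \left(-1\right) = 2 \left(5 - B\right) = 10 - 2 B$)
$\sqrt{\left(q{\left(-6 \right)} + 98\right)^{2} + Z{\left(X,-136 \right)}} = \sqrt{\left(\sqrt{2} \sqrt{-6} + 98\right)^{2} + \left(10 - \frac{94}{3}\right)} = \sqrt{\left(\sqrt{2} i \sqrt{6} + 98\right)^{2} + \left(10 - \frac{94}{3}\right)} = \sqrt{\left(2 i \sqrt{3} + 98\right)^{2} - \frac{64}{3}} = \sqrt{\left(98 + 2 i \sqrt{3}\right)^{2} - \frac{64}{3}} = \sqrt{- \frac{64}{3} + \left(98 + 2 i \sqrt{3}\right)^{2}}$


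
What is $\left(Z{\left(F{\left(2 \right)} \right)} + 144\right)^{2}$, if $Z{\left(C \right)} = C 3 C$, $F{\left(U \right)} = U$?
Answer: $24336$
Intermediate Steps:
$Z{\left(C \right)} = 3 C^{2}$
$\left(Z{\left(F{\left(2 \right)} \right)} + 144\right)^{2} = \left(3 \cdot 2^{2} + 144\right)^{2} = \left(3 \cdot 4 + 144\right)^{2} = \left(12 + 144\right)^{2} = 156^{2} = 24336$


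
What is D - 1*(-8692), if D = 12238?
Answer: 20930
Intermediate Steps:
D - 1*(-8692) = 12238 - 1*(-8692) = 12238 + 8692 = 20930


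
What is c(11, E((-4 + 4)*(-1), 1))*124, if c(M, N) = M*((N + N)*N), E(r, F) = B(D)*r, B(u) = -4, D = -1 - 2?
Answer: 0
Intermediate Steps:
D = -3
E(r, F) = -4*r
c(M, N) = 2*M*N² (c(M, N) = M*((2*N)*N) = M*(2*N²) = 2*M*N²)
c(11, E((-4 + 4)*(-1), 1))*124 = (2*11*(-4*(-4 + 4)*(-1))²)*124 = (2*11*(-0*(-1))²)*124 = (2*11*(-4*0)²)*124 = (2*11*0²)*124 = (2*11*0)*124 = 0*124 = 0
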